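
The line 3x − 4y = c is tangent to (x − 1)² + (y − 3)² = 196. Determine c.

c = −79 or c = 61

Tangency holds when the distance from the centre (1, 3) to the line equals the radius 14:
|3·1 − 4·3 − c| / √25 = 14
|c − (−9)| = 14·5, so c = 61 or c = −79.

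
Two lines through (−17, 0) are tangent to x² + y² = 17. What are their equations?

Write the tangent as mx − y + (0 − m·(−17)) = 0 and set its distance from the centre to √17:
[m·(17) − (0)]² = 17(m² + 1)
16m² − 1 = 0, so m = 1/4 or m = −1/4.
Through (−17, 0) these give x − 4y = −17 and x + 4y = −17.

x − 4y = −17 and x + 4y = −17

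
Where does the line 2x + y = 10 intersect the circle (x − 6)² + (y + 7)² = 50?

From the line, y = −2x + 10. Substituting:
5x² − 80x + 275 = 0  ⟹  x² − 16x + 55 = 0
x = 11 or x = 5, giving (11, −12) and (5, 0).

(5, 0) and (11, −12)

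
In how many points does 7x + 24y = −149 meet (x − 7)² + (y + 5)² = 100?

2

Substituting the line into the circle gives 625x² − 7658x − 28535 = 0.
Δ = 58644964 − (−71337500) = 129982464.
Two real roots: the line is a secant.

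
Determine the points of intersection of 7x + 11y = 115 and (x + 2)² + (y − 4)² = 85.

Substitute y = (115 − 7x)/11:
170x² − 510x − 4760 = 0  ⟹  x² − 3x − 28 = 0
x = 7 or x = −4, giving (7, 6) and (−4, 13).

(−4, 13) and (7, 6)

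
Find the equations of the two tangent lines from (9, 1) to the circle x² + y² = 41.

A line y − (1) = m(x − (9)) is tangent when its distance from (0, 0) is √41:
(−9m − (−1))² = 41(m² + 1)
20m² − 9m − 20 = 0, so m = 5/4 or m = −4/5.
Through (9, 1) these give 5x − 4y = 41 and 4x + 5y = 41.

5x − 4y = 41 and 4x + 5y = 41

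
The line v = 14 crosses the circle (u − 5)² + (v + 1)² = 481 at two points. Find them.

(−11, 14) and (21, 14)

From the line, v = 14. Substituting:
u² − 10u − 231 = 0
u = 21 or u = −11, giving (21, 14) and (−11, 14).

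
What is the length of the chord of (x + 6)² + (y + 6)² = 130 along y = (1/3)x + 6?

Substitute y = (18 + x)/3:
10x² + 180x + 450 = 0  ⟹  x² + 18x + 45 = 0
x = −3 or x = −15, giving (−3, 5) and (−15, 1).
|(−3, 5) − (−15, 1)| = √((12)² + (4)²) = 4√10.

4√10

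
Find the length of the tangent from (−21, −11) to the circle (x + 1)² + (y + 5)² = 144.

The centre is (−1, −5) and r = 12. The square of the distance from P to the centre is 400 + 36 = 436.
The tangent meets the radius at right angles, so tangent² = |PO|² − r² = 436 − 144 = 292.

2√73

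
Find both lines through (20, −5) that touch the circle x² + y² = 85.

2x − 9y = 85 and 6x + 7y = 85

Write the tangent as mx − y + (−5 − m·(20)) = 0 and set its distance from the centre to √85:
[m·(−20) − (5)]² = 85(m² + 1)
63m² + 40m − 12 = 0, so m = 2/9 or m = −6/7.
Through (20, −5) these give 2x − 9y = 85 and 6x + 7y = 85.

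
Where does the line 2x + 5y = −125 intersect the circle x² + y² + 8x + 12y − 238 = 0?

Express y = (−125 − 2x)/5 and substitute into the circle:
29x² + 580x + 2175 = 0  ⟹  x² + 20x + 75 = 0
x = −5 or x = −15, giving (−5, −23) and (−15, −19).

(−15, −19) and (−5, −23)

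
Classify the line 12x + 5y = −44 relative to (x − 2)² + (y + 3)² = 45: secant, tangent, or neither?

secant

Substituting the line into the circle gives 169x² + 596x − 184 = 0.
Discriminant = (596)² − 4·169·(−184) = 479600 > 0.
Two real roots: the line is a secant.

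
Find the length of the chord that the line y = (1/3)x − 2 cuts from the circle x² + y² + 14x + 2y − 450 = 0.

From the line, y = (−6 + x)/3. Substituting:
10x² + 120x − 4050 = 0  ⟹  x² + 12x − 405 = 0
x = 15 or x = −27, giving (15, 3) and (−27, −11).
Chord length = distance between (15, 3) and (−27, −11) = √1960 = 14√10.

14√10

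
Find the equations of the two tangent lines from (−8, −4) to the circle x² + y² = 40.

3x − y = −20 and x + 3y = −20

A line y − (−4) = m(x − (−8)) is tangent when its distance from (0, 0) is 2√10:
(8m − (4))² = 40(m² + 1)
3m² − 8m − 3 = 0, so m = 3 or m = −1/3.
With m = 3: 3x − y = −20. With m = −1/3: x + 3y = −20.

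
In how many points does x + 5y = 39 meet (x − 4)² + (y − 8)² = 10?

2

d² = (1·4 + 5·8 − (39))²/26 = 25/26; r² = 10.
Since d² < r², the line cuts the circle twice.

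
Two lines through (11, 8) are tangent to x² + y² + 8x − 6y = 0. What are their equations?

Write the tangent as mx − y + (8 − m·(11)) = 0 and set its distance from the centre to 5:
[m·(−15) − (−5)]² = 25(m² + 1)
4m² − 3m = 0, so m = 3/4 or m = 0.
With m = 3/4: 3x − 4y = 1. With m = 0: y = 8.

3x − 4y = 1 and y = 8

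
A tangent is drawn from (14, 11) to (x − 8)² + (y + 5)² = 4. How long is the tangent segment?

The centre is (8, −5) and r = 2. The square of the distance from P to the centre is 36 + 256 = 292.
The tangent meets the radius at right angles, so tangent² = |PO|² − r² = 292 − 4 = 288.

12√2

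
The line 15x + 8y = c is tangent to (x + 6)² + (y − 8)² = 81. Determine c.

The line touches the circle iff its distance from (−6, 8) is 9:
|15·(−6) + 8·8 − c| / √289 = 9
|c − (−26)| = 9·17, so c = 127 or c = −179.

c = −179 or c = 127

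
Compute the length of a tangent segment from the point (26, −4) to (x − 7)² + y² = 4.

Centre (7, 0), r² = 4. |PO|² = (19)² + (−4)² = 377.
Power of the point: PT² = |PO|² − r² = 373, so PT = √373.

√373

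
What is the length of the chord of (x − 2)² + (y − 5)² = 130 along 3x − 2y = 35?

Substitute y = (−35 + 3x)/2:
13x² − 286x + 1521 = 0  ⟹  x² − 22x + 117 = 0
x = 13 or x = 9, giving (13, 2) and (9, −4).
Chord length = distance between (13, 2) and (9, −4) = √52 = 2√13.

2√13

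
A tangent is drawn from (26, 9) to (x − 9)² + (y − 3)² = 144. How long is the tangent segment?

√181

The centre is (9, 3) and r = 12. The square of the distance from P to the centre is 289 + 36 = 325.
The tangent meets the radius at right angles, so tangent² = |PO|² − r² = 325 − 144 = 181.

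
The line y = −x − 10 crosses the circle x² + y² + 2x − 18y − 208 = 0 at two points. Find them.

(−18, 8) and (−2, −8)

From the line, y = −x − 10. Substituting:
2x² + 40x + 72 = 0  ⟹  x² + 20x + 36 = 0
x = −2 or x = −18, giving (−2, −8) and (−18, 8).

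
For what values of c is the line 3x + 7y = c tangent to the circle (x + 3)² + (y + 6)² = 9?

c = −51 ± 3√58

For a tangent, require d(centre, line) = r = 3.
|3·(−3) + 7·(−6) − c| / √58 = 3
|c − (−51)| = 3√58.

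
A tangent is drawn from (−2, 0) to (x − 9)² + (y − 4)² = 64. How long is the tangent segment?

√73

Centre (9, 4), r² = 64. |PO|² = (−11)² + (−4)² = 137.
By the tangent–radius right angle, tangent length = √(|PO|² − r²) = √73.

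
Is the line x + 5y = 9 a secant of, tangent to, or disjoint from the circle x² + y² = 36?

Substituting the line into the circle gives 26x² − 18x − 819 = 0.
Discriminant = (−18)² − 4·26·(−819) = 85500 > 0.
Two real roots: the line is a secant.

secant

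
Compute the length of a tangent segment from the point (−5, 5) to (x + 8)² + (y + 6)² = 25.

Centre (−8, −6), r² = 25. |PO|² = (3)² + (11)² = 130.
Power of the point: PT² = |PO|² − r² = 105, so PT = √105.

√105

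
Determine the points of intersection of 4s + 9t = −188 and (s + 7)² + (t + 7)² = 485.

From the line, t = (−188 − 4s)/9. Substituting:
97s² + 2134s − 19691 = 0  ⟹  s² + 22s − 203 = 0
s = 7 or s = −29, giving (7, −24) and (−29, −8).

(−29, −8) and (7, −24)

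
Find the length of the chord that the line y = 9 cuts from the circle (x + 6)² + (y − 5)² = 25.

The distance from (−6, 5) to the line is 4, and r² = 25.
Half the chord is √(r² − d²) = √(9), so the full chord is 6.

6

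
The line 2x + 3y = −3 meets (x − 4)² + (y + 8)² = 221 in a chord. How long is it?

8√13

The distance from (4, −8) to the line is 13/√13, and r² = 221.
Chord = 2√(r² − d²) = 2·√(208) = 8√13.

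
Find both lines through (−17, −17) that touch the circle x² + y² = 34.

Let a tangent through (−17, −17) have slope m. Its distance from (0, 0) must equal √34:
(17m − (17))² = 34(m² + 1)
15m² − 34m + 15 = 0, so m = 5/3 or m = 3/5.
With m = 5/3: 5x − 3y = −34. With m = 3/5: 3x − 5y = 34.

5x − 3y = −34 and 3x − 5y = 34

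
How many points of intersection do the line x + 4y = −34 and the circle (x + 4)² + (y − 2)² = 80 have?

d² = (1·(−4) + 4·2 − (−34))²/17 = 1444/17; r² = 80.
Since d² > r², the line lies outside the circle.

0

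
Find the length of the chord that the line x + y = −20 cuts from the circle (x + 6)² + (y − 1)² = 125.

From the line, y = −x − 20. Substituting:
2x² + 54x + 352 = 0  ⟹  x² + 27x + 176 = 0
x = −11 or x = −16, giving (−11, −9) and (−16, −4).
|(−11, −9) − (−16, −4)| = √((5)² + (−5)²) = 5√2.

5√2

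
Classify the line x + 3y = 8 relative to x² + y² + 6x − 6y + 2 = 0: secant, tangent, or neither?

secant

Substituting the line into the circle gives 10x² + 56x − 62 = 0.
Δ = 3136 − (−2480) = 5616.
Two real roots: the line is a secant.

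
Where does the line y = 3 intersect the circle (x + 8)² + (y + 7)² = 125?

(−13, 3) and (−3, 3)

Express y = 3 and substitute into the circle:
x² + 16x + 39 = 0
x = −3 or x = −13, giving (−3, 3) and (−13, 3).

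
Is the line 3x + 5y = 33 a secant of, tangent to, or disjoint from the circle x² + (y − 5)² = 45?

Substituting the line into the circle gives 34x² − 48x − 1061 = 0.
Discriminant = (−48)² − 4·34·(−1061) = 146600 > 0.
Two real roots: the line is a secant.

secant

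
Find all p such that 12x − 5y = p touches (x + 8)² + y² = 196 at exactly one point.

p = −278 or p = 86

Tangency holds when the distance from the centre (−8, 0) to the line equals the radius 14:
|12·(−8) − 5·0 − p| / √169 = 14
|p − (−96)| = 14·13, so p = 86 or p = −278.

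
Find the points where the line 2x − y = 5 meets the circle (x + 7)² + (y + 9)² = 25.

Substitute y = 2x − 5:
5x² + 30x + 40 = 0  ⟹  x² + 6x + 8 = 0
x = −2 or x = −4, giving (−2, −9) and (−4, −13).

(−4, −13) and (−2, −9)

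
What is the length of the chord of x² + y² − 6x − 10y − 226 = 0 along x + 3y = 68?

2√10

The distance from (3, 5) to the line is 50/√10, and r² = 260.
Half the chord is √(r² − d²) = √(10), so the full chord is 2√10.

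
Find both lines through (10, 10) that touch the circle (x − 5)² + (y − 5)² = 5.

Let a tangent through (10, 10) have slope m. Its distance from (5, 5) must equal √5:
(−5m − (−5))² = 5(m² + 1)
2m² − 5m + 2 = 0, so m = 2 or m = 1/2.
Through (10, 10) these give 2x − y = 10 and x − 2y = −10.

2x − y = 10 and x − 2y = −10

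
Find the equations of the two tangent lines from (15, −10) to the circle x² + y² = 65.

A line y − (−10) = m(x − (15)) is tangent when its distance from (0, 0) is √65:
[m·(−15) − (10)]² = 65(m² + 1)
32m² + 60m + 7 = 0, so m = −7/4 or m = −1/8.
With m = −7/4: 7x + 4y = 65. With m = −1/8: x + 8y = −65.

7x + 4y = 65 and x + 8y = −65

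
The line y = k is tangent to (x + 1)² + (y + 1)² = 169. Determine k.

k = −14 or k = 12

For a tangent, require d(centre, line) = r = 13.
|0·(−1) + 1·(−1) − k| / √1 = 13
|k − (−1)| = 13, so k = 12 or k = −14.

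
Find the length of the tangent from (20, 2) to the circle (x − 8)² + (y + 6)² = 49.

Centre (8, −6), r² = 49. |PO|² = (12)² + (8)² = 208.
By the tangent–radius right angle, tangent length = √(|PO|² − r²) = √159.

√159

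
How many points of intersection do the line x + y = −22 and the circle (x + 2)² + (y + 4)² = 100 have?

0

Centre (−2, −4), r² = 100. Distance² from centre to line = (16)²/2 = 128.
Since d² > r², the line lies outside the circle.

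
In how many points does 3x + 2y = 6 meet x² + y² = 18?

d² = (3·0 + 2·0 − (6))²/13 = 36/13; r² = 18.
Since d² < r², the line cuts the circle twice.

2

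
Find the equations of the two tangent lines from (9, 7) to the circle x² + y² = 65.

Write the tangent as mx − y + (7 − m·(9)) = 0 and set its distance from the centre to √65:
[m·(−9) − (−7)]² = 65(m² + 1)
8m² − 63m − 8 = 0, so m = 8 or m = −1/8.
With m = 8: 8x − y = 65. With m = −1/8: x + 8y = 65.

8x − y = 65 and x + 8y = 65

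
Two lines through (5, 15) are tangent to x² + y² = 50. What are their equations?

x − y = −10 and 7x + y = 50

A line y − (15) = m(x − (5)) is tangent when its distance from (0, 0) is 5√2:
[m·(−5) − (−15)]² = 50(m² + 1)
m² + 6m − 7 = 0, so m = 1 or m = −7.
With m = 1: x − y = −10. With m = −7: 7x + y = 50.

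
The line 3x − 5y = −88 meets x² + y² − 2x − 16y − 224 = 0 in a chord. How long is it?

5√34

Substitute y = (88 + 3x)/5:
34x² + 238x − 4896 = 0  ⟹  x² + 7x − 144 = 0
x = 9 or x = −16, giving (9, 23) and (−16, 8).
Chord length = distance between (9, 23) and (−16, 8) = √850 = 5√34.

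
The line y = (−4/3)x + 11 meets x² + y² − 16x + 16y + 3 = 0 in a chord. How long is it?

Express y = (33 − 4x)/3 and substitute into the circle:
25x² − 600x + 2700 = 0  ⟹  x² − 24x + 108 = 0
x = 18 or x = 6, giving (18, −13) and (6, 3).
Chord length = distance between (18, −13) and (6, 3) = √400 = 20.

20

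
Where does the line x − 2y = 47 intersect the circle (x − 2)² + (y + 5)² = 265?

Substitute y = (−47 + x)/2:
5x² − 90x + 325 = 0  ⟹  x² − 18x + 65 = 0
x = 13 or x = 5, giving (13, −17) and (5, −21).

(5, −21) and (13, −17)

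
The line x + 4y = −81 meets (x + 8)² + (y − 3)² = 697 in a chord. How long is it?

From the line, y = (−81 − x)/4. Substituting:
17x² + 442x − 1479 = 0  ⟹  x² + 26x − 87 = 0
x = 3 or x = −29, giving (3, −21) and (−29, −13).
|(3, −21) − (−29, −13)| = √((32)² + (−8)²) = 8√17.

8√17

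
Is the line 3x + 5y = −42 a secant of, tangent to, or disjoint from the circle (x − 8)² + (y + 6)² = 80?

d² = (3·8 + 5·(−6) − (−42))²/34 = 648/17; r² = 80.
Since d² < r², the line cuts the circle twice.

secant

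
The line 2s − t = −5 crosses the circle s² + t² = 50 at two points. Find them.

(−5, −5) and (1, 7)

Express t = 2s + 5 and substitute into the circle:
5s² + 20s − 25 = 0  ⟹  s² + 4s − 5 = 0
s = 1 or s = −5, giving (1, 7) and (−5, −5).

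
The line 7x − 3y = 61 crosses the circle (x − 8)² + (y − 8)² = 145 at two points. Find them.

From the line, y = (−61 + 7x)/3. Substituting:
58x² − 1334x + 6496 = 0  ⟹  x² − 23x + 112 = 0
x = 16 or x = 7, giving (16, 17) and (7, −4).

(7, −4) and (16, 17)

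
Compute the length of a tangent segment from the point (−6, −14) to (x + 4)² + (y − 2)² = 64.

14

The centre is (−4, 2) and r = 8. The square of the distance from P to the centre is 4 + 256 = 260.
Power of the point: PT² = |PO|² − r² = 196, so PT = 14.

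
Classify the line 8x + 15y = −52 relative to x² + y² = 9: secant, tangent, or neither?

Substituting the line into the circle gives 289x² + 832x + 679 = 0.
Δ = 692224 − 784924 = −92700.
No real roots: the line does not meet the circle.

neither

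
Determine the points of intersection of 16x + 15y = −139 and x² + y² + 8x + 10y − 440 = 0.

From the line, y = (−139 − 16x)/15. Substituting:
481x² + 3848x − 100529 = 0  ⟹  x² + 8x − 209 = 0
x = 11 or x = −19, giving (11, −21) and (−19, 11).

(−19, 11) and (11, −21)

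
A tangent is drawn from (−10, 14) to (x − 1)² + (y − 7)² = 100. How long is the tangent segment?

√70

With centre O = (1, 7), |OP|² = 170 and r² = 100.
By the tangent–radius right angle, tangent length = √(|PO|² − r²) = √70.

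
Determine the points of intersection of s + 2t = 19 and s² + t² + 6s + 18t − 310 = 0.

(−3, 11) and (13, 3)

Substitute t = (19 − s)/2:
5s² − 50s − 195 = 0  ⟹  s² − 10s − 39 = 0
s = 13 or s = −3, giving (13, 3) and (−3, 11).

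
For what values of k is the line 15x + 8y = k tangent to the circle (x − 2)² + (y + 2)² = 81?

k = −139 or k = 167

For a tangent, require d(centre, line) = r = 9.
|15·2 + 8·(−2) − k| / √289 = 9
|k − (14)| = 9·17, so k = 167 or k = −139.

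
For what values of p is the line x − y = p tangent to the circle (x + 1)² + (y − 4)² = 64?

The line touches the circle iff its distance from (−1, 4) is 8:
|1·(−1) − 1·4 − p| / √2 = 8
|p − (−5)| = 8√2.

p = −5 ± 8√2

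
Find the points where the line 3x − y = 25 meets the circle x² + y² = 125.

Substitute y = 3x − 25:
10x² − 150x + 500 = 0  ⟹  x² − 15x + 50 = 0
x = 10 or x = 5, giving (10, 5) and (5, −10).

(5, −10) and (10, 5)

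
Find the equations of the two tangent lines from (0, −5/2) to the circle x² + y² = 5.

x − 2y = 5 and x + 2y = −5

Let a tangent through (0, −5/2) have slope m. Its distance from (0, 0) must equal √5:
(0m − (5/2))² = 5(m² + 1)
4m² − 1 = 0, so m = 1/2 or m = −1/2.
Through (0, −5/2) these give x − 2y = 5 and x + 2y = −5.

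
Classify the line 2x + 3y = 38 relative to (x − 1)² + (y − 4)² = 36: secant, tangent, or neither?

Substituting the line into the circle gives 13x² − 122x + 361 = 0.
Δ = 14884 − 18772 = −3888.
No real roots: the line does not meet the circle.

neither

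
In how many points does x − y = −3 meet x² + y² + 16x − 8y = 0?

2

Substituting the line into the circle gives 2x² + 14x − 15 = 0.
Discriminant = (14)² − 4·2·(−15) = 316 > 0.
Two real roots: the line is a secant.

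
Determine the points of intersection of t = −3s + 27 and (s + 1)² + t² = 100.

(7, 6) and (9, 0)

Express t = −3s + 27 and substitute into the circle:
10s² − 160s + 630 = 0  ⟹  s² − 16s + 63 = 0
s = 9 or s = 7, giving (9, 0) and (7, 6).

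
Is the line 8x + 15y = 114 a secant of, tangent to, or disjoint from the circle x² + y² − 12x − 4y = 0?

secant

d² = (8·6 + 15·2 − (114))²/289 = 1296/289; r² = 40.
Since d² < r², the line cuts the circle twice.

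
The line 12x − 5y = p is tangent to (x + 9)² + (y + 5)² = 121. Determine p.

p = −226 or p = 60

For a tangent, require d(centre, line) = r = 11.
|12·(−9) − 5·(−5) − p| / √169 = 11
|p − (−83)| = 11·13, so p = 60 or p = −226.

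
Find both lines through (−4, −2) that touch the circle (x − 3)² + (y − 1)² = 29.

Write the tangent as mx − y + (−2 − m·(−4)) = 0 and set its distance from the centre to √29:
[m·(7) − (3)]² = 29(m² + 1)
10m² − 21m − 10 = 0, so m = 5/2 or m = −2/5.
With m = 5/2: 5x − 2y = −16. With m = −2/5: 2x + 5y = −18.

5x − 2y = −16 and 2x + 5y = −18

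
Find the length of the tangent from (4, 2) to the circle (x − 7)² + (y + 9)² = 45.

With centre O = (7, −9), |OP|² = 130 and r² = 45.
By the tangent–radius right angle, tangent length = √(|PO|² − r²) = √85.

√85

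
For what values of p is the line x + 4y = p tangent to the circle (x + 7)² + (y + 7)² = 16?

p = −35 ± 4√17

The line touches the circle iff its distance from (−7, −7) is 4:
|1·(−7) + 4·(−7) − p| / √17 = 4
|p − (−35)| = 4√17.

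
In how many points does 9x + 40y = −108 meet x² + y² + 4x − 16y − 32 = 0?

Substituting the line into the circle gives 1681x² + 14104x + 29584 = 0.
Δ = 198922816 − 198922816 = 0.
A repeated root: the line is tangent.

1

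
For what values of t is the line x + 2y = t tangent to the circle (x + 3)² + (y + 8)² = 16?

For a tangent, require d(centre, line) = r = 4.
|1·(−3) + 2·(−8) − t| / √5 = 4
|t − (−19)| = 4√5.

t = −19 ± 4√5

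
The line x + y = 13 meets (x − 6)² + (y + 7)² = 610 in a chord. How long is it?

32√2

Substitute y = −x + 13:
2x² − 52x − 174 = 0  ⟹  x² − 26x − 87 = 0
x = 29 or x = −3, giving (29, −16) and (−3, 16).
Chord length = distance between (29, −16) and (−3, 16) = √2048 = 32√2.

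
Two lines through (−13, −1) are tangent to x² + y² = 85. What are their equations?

Write the tangent as mx − y + (−1 − m·(−13)) = 0 and set its distance from the centre to √85:
[m·(13) − (1)]² = 85(m² + 1)
42m² − 13m − 42 = 0, so m = 7/6 or m = −6/7.
Through (−13, −1) these give 7x − 6y = −85 and 6x + 7y = −85.

7x − 6y = −85 and 6x + 7y = −85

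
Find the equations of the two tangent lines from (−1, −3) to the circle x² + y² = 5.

x − 2y = 5 and 2x + y = −5

Write the tangent as mx − y + (−3 − m·(−1)) = 0 and set its distance from the centre to √5:
(1m − (3))² = 5(m² + 1)
2m² + 3m − 2 = 0, so m = 1/2 or m = −2.
With m = 1/2: x − 2y = 5. With m = −2: 2x + y = −5.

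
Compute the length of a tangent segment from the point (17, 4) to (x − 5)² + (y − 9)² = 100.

√69

The centre is (5, 9) and r = 10. The square of the distance from P to the centre is 144 + 25 = 169.
Power of the point: PT² = |PO|² − r² = 69, so PT = √69.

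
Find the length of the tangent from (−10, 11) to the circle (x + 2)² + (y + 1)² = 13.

√195

Centre (−2, −1), r² = 13. |PO|² = (−8)² + (12)² = 208.
By the tangent–radius right angle, tangent length = √(|PO|² − r²) = √195.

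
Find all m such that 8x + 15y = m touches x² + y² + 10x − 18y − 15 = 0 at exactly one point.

The line touches the circle iff its distance from (−5, 9) is 11:
|8·(−5) + 15·9 − m| / √289 = 11
|m − (95)| = 11·17, so m = 282 or m = −92.

m = −92 or m = 282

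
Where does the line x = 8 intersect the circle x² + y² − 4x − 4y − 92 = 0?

The line gives x = 8. Substituting into the circle:
y² − 4y − 60 = 0
y = 10 or y = −6, giving (8, 10) and (8, −6).

(8, −6) and (8, 10)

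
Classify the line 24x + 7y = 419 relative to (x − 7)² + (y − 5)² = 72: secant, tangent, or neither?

Substituting the line into the circle gives 625x² − 19118x + 146329 = 0.
Discriminant = (−19118)² − 4·625·(146329) = −324576 < 0.
No real roots: the line does not meet the circle.

neither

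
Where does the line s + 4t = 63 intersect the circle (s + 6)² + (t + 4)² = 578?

(−13, 19) and (11, 13)

Substitute t = (63 − s)/4:
17s² + 34s − 2431 = 0  ⟹  s² + 2s − 143 = 0
s = 11 or s = −13, giving (11, 13) and (−13, 19).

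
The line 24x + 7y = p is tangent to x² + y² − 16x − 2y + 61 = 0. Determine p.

p = 149 or p = 249

The line touches the circle iff its distance from (8, 1) is 2:
|24·8 + 7·1 − p| / √625 = 2
|p − (199)| = 2·25, so p = 249 or p = 149.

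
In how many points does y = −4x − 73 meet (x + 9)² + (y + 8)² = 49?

Substituting the line into the circle gives 17x² + 538x + 4257 = 0.
Δ = 289444 − 289476 = −32.
No real roots: the line does not meet the circle.

0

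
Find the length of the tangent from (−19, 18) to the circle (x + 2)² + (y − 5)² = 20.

√438

With centre O = (−2, 5), |OP|² = 458 and r² = 20.
By the tangent–radius right angle, tangent length = √(|PO|² − r²) = √438.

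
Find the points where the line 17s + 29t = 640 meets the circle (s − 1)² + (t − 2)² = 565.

(−5, 25) and (24, 8)

Substitute t = (640 − 17s)/29:
1130s² − 21470s − 135600 = 0  ⟹  s² − 19s − 120 = 0
s = 24 or s = −5, giving (24, 8) and (−5, 25).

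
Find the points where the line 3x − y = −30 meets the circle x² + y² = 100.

(−10, 0) and (−8, 6)

From the line, y = 3x + 30. Substituting:
10x² + 180x + 800 = 0  ⟹  x² + 18x + 80 = 0
x = −8 or x = −10, giving (−8, 6) and (−10, 0).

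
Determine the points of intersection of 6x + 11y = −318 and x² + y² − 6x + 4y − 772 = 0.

Substitute y = (−318 − 6x)/11:
157x² + 2826x − 6280 = 0  ⟹  x² + 18x − 40 = 0
x = 2 or x = −20, giving (2, −30) and (−20, −18).

(−20, −18) and (2, −30)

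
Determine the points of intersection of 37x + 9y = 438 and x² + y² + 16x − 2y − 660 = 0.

Substitute y = (438 − 37x)/9:
1450x² − 30450x + 130500 = 0  ⟹  x² − 21x + 90 = 0
x = 15 or x = 6, giving (15, −13) and (6, 24).

(6, 24) and (15, −13)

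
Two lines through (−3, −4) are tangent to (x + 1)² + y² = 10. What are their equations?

3x + y = −13 and x − 3y = 9

Let a tangent through (−3, −4) have slope m. Its distance from (−1, 0) must equal √10:
(2m − (4))² = 10(m² + 1)
3m² + 8m − 3 = 0, so m = −3 or m = 1/3.
With m = −3: 3x + y = −13. With m = 1/3: x − 3y = 9.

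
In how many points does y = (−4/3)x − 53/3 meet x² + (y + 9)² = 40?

d² = (4·0 + 3·(−9) − (−53))²/25 = 676/25; r² = 40.
Since d² < r², the line cuts the circle twice.

2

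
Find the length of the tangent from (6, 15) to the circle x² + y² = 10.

√251

With centre O = (0, 0), |OP|² = 261 and r² = 10.
By the tangent–radius right angle, tangent length = √(|PO|² − r²) = √251.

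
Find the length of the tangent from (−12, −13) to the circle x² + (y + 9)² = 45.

Centre (0, −9), r² = 45. |PO|² = (−12)² + (−4)² = 160.
The tangent meets the radius at right angles, so tangent² = |PO|² − r² = 160 − 45 = 115.

√115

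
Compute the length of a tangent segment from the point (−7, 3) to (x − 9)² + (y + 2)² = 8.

Centre (9, −2), r² = 8. |PO|² = (−16)² + (5)² = 281.
Power of the point: PT² = |PO|² − r² = 273, so PT = √273.

√273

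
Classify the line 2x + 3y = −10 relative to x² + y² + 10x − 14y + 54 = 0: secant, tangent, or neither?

neither

d² = (2·(−5) + 3·7 − (−10))²/13 = 441/13; r² = 20.
Since d² > r², the line lies outside the circle.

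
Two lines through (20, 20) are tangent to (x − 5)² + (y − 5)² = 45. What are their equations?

A line y − (20) = m(x − (20)) is tangent when its distance from (5, 5) is 3√5:
[m·(−15) − (−15)]² = 45(m² + 1)
2m² − 5m + 2 = 0, so m = 2 or m = 1/2.
Through (20, 20) these give 2x − y = 20 and x − 2y = −20.

2x − y = 20 and x − 2y = −20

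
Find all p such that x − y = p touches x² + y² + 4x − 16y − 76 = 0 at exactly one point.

p = −10 ± 12√2

Tangency holds when the distance from the centre (−2, 8) to the line equals the radius 12:
|1·(−2) − 1·8 − p| / √2 = 12
|p − (−10)| = 12√2.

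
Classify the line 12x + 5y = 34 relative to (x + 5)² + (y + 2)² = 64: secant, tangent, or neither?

tangent

d² = (12·(−5) + 5·(−2) − (34))²/169 = 64; r² = 64.
Since d² = r², the line is tangent.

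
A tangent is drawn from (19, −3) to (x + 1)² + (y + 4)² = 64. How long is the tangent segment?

√337

With centre O = (−1, −4), |OP|² = 401 and r² = 64.
The tangent meets the radius at right angles, so tangent² = |PO|² − r² = 401 − 64 = 337.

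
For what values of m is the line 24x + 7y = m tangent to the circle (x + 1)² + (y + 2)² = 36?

Tangency holds when the distance from the centre (−1, −2) to the line equals the radius 6:
|24·(−1) + 7·(−2) − m| / √625 = 6
|m − (−38)| = 6·25, so m = 112 or m = −188.

m = −188 or m = 112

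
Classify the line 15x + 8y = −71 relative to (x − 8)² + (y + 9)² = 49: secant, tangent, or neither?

Substituting the line into the circle gives 289x² − 1054x + 961 = 0.
Discriminant = (−1054)² − 4·289·(961) = 0.
A repeated root: the line is tangent.

tangent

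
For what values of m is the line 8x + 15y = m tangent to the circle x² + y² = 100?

m = −170 or m = 170

For a tangent, require d(centre, line) = r = 10.
|8·0 + 15·0 − m| / √289 = 10
|m| = 10·17, so m = 170 or m = −170.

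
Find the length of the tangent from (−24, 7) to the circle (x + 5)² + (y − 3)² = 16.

19

The centre is (−5, 3) and r = 4. The square of the distance from P to the centre is 361 + 16 = 377.
The tangent meets the radius at right angles, so tangent² = |PO|² − r² = 377 − 16 = 361.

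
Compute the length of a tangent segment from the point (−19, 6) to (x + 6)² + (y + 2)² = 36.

√197

With centre O = (−6, −2), |OP|² = 233 and r² = 36.
Power of the point: PT² = |PO|² − r² = 197, so PT = √197.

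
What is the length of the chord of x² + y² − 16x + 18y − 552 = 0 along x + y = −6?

Centre (8, −9), r² = 697. Perpendicular distance d from centre to line = |5| / √2 = 5/√2.
Half the chord is √(r² − d²) = √(1369/2), so the full chord is 37√2.

37√2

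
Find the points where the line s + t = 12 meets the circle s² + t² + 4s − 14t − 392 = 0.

Substitute t = −s + 12:
2s² − 6s − 416 = 0  ⟹  s² − 3s − 208 = 0
s = 16 or s = −13, giving (16, −4) and (−13, 25).

(−13, 25) and (16, −4)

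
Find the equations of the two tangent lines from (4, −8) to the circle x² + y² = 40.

Write the tangent as mx − y + (−8 − m·(4)) = 0 and set its distance from the centre to 2√10:
[m·(−4) − (8)]² = 40(m² + 1)
3m² − 8m − 3 = 0, so m = 3 or m = −1/3.
With m = 3: 3x − y = 20. With m = −1/3: x + 3y = −20.

3x − y = 20 and x + 3y = −20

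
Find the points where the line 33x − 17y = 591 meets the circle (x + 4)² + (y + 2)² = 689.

(4, −27) and (21, 6)

Substitute y = (−591 + 33x)/17:
1378x² − 34450x + 115752 = 0  ⟹  x² − 25x + 84 = 0
x = 21 or x = 4, giving (21, 6) and (4, −27).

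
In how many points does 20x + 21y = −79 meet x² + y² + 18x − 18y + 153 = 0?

Centre (−9, 9), r² = 9. Distance² from centre to line = (88)²/841 = 7744/841.
Since d² > r², the line lies outside the circle.

0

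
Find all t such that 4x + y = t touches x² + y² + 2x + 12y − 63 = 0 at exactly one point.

Tangency holds when the distance from the centre (−1, −6) to the line equals the radius 10:
|4·(−1) + 1·(−6) − t| / √17 = 10
|t − (−10)| = 10√17.

t = −10 ± 10√17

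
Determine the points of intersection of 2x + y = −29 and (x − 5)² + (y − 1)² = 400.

(−15, 1) and (−7, −15)

Substitute y = −2x − 29:
5x² + 110x + 525 = 0  ⟹  x² + 22x + 105 = 0
x = −7 or x = −15, giving (−7, −15) and (−15, 1).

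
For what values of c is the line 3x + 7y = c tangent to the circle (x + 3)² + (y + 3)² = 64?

Tangency holds when the distance from the centre (−3, −3) to the line equals the radius 8:
|3·(−3) + 7·(−3) − c| / √58 = 8
|c − (−30)| = 8√58.

c = −30 ± 8√58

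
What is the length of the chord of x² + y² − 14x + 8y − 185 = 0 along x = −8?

10

Centre (7, −4), r² = 250. Perpendicular distance d from centre to line = |15| / √1 = 15.
Chord = 2√(r² − d²) = 2·√(25) = 10.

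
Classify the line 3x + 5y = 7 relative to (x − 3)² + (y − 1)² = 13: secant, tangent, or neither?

secant

d² = (3·3 + 5·1 − (7))²/34 = 49/34; r² = 13.
Since d² < r², the line cuts the circle twice.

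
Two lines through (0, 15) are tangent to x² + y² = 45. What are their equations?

A line y − (15) = m(x − (0)) is tangent when its distance from (0, 0) is 3√5:
[m·(0) − (−15)]² = 45(m² + 1)
m² − 4 = 0, so m = −2 or m = 2.
With m = −2: 2x + y = 15. With m = 2: 2x − y = −15.

2x + y = 15 and 2x − y = −15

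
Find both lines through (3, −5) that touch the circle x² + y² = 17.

Let a tangent through (3, −5) have slope m. Its distance from (0, 0) must equal √17:
[m·(−3) − (5)]² = 17(m² + 1)
4m² − 15m − 4 = 0, so m = −1/4 or m = 4.
With m = −1/4: x + 4y = −17. With m = 4: 4x − y = 17.

x + 4y = −17 and 4x − y = 17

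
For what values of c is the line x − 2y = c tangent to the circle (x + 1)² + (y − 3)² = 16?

c = −7 ± 4√5

The line touches the circle iff its distance from (−1, 3) is 4:
|1·(−1) − 2·3 − c| / √5 = 4
|c − (−7)| = 4√5.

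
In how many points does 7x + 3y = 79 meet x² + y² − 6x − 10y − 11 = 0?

d² = (7·3 + 3·5 − (79))²/58 = 1849/58; r² = 45.
Since d² < r², the line cuts the circle twice.

2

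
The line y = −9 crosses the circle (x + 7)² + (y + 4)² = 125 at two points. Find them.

Express y = −9 and substitute into the circle:
x² + 14x − 51 = 0
x = 3 or x = −17, giving (3, −9) and (−17, −9).

(−17, −9) and (3, −9)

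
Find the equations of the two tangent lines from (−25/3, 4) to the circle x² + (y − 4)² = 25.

Let a tangent through (−25/3, 4) have slope m. Its distance from (0, 4) must equal 5:
[m·(25/3) − (0)]² = 25(m² + 1)
16m² − 9 = 0, so m = 3/4 or m = −3/4.
Through (−25/3, 4) these give 3x − 4y = −41 and 3x + 4y = −9.

3x − 4y = −41 and 3x + 4y = −9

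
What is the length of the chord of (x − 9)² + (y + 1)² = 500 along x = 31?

8

The line gives x = 31. Substituting into the circle:
y² + 2y − 15 = 0
y = 3 or y = −5, giving (31, 3) and (31, −5).
Chord length = distance between (31, 3) and (31, −5) = √64 = 8.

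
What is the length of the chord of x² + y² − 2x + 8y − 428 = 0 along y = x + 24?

7√2

From the line, y = x + 24. Substituting:
2x² + 54x + 340 = 0  ⟹  x² + 27x + 170 = 0
x = −10 or x = −17, giving (−10, 14) and (−17, 7).
Chord length = distance between (−10, 14) and (−17, 7) = √98 = 7√2.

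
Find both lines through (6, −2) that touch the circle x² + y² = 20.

x − 2y = 10 and 2x + y = 10

Write the tangent as mx − y + (−2 − m·(6)) = 0 and set its distance from the centre to 2√5:
[m·(−6) − (2)]² = 20(m² + 1)
2m² + 3m − 2 = 0, so m = 1/2 or m = −2.
Through (6, −2) these give x − 2y = 10 and 2x + y = 10.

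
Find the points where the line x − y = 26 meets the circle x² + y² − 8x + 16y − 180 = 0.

Express y = x − 26 and substitute into the circle:
2x² − 44x + 80 = 0  ⟹  x² − 22x + 40 = 0
x = 20 or x = 2, giving (20, −6) and (2, −24).

(2, −24) and (20, −6)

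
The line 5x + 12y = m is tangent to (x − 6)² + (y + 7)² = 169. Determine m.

m = −223 or m = 115

For a tangent, require d(centre, line) = r = 13.
|5·6 + 12·(−7) − m| / √169 = 13
|m − (−54)| = 13·13, so m = 115 or m = −223.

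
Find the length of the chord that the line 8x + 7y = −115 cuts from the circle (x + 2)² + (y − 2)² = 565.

From the line, y = (−115 − 8x)/7. Substituting:
113x² + 2260x − 10848 = 0  ⟹  x² + 20x − 96 = 0
x = 4 or x = −24, giving (4, −21) and (−24, 11).
|(4, −21) − (−24, 11)| = √((28)² + (−32)²) = 4√113.

4√113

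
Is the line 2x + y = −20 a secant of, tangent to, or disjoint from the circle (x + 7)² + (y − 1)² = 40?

secant

Substituting the line into the circle gives 5x² + 98x + 450 = 0.
Discriminant = (98)² − 4·5·(450) = 604 > 0.
Two real roots: the line is a secant.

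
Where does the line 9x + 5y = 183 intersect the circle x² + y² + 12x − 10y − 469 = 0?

(7, 24) and (17, 6)

Substitute y = (183 − 9x)/5:
106x² − 2544x + 12614 = 0  ⟹  x² − 24x + 119 = 0
x = 17 or x = 7, giving (17, 6) and (7, 24).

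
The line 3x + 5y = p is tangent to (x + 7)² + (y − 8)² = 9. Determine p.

p = 19 ± 3√34

The line touches the circle iff its distance from (−7, 8) is 3:
|3·(−7) + 5·8 − p| / √34 = 3
|p − (19)| = 3√34.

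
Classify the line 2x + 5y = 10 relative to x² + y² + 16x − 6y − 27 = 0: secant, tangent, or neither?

d² = (2·(−8) + 5·3 − (10))²/29 = 121/29; r² = 100.
Since d² < r², the line cuts the circle twice.

secant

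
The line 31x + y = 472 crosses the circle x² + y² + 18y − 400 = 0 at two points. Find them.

(15, 7) and (16, −24)

From the line, y = −31x + 472. Substituting:
962x² − 29822x + 230880 = 0  ⟹  x² − 31x + 240 = 0
x = 16 or x = 15, giving (16, −24) and (15, 7).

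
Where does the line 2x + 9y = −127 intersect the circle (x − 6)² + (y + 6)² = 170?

From the line, y = (−127 − 2x)/9. Substituting:
85x² − 680x − 5525 = 0  ⟹  x² − 8x − 65 = 0
x = 13 or x = −5, giving (13, −17) and (−5, −13).

(−5, −13) and (13, −17)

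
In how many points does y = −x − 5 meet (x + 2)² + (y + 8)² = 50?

2

d² = (1·(−2) + 1·(−8) − (−5))²/2 = 25/2; r² = 50.
Since d² < r², the line cuts the circle twice.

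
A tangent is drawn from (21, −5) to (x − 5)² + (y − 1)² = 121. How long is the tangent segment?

3√19

Centre (5, 1), r² = 121. |PO|² = (16)² + (−6)² = 292.
Power of the point: PT² = |PO|² − r² = 171, so PT = 3√19.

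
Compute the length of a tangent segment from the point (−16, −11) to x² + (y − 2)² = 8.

√417

Centre (0, 2), r² = 8. |PO|² = (−16)² + (−13)² = 425.
The tangent meets the radius at right angles, so tangent² = |PO|² − r² = 425 − 8 = 417.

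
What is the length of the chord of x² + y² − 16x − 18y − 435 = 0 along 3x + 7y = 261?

Express y = (261 − 3x)/7 and substitute into the circle:
58x² − 1972x + 13920 = 0  ⟹  x² − 34x + 240 = 0
x = 24 or x = 10, giving (24, 27) and (10, 33).
|(24, 27) − (10, 33)| = √((14)² + (−6)²) = 2√58.

2√58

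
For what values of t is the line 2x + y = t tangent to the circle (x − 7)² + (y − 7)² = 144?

t = 21 ± 12√5

For a tangent, require d(centre, line) = r = 12.
|2·7 + 1·7 − t| / √5 = 12
|t − (21)| = 12√5.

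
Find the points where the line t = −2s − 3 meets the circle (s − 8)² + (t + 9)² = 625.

(−7, 11) and (15, −33)

Substitute t = −2s − 3:
5s² − 40s − 525 = 0  ⟹  s² − 8s − 105 = 0
s = 15 or s = −7, giving (15, −33) and (−7, 11).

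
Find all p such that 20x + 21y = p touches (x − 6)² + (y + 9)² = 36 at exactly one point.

p = −243 or p = 105

Tangency holds when the distance from the centre (6, −9) to the line equals the radius 6:
|20·6 + 21·(−9) − p| / √841 = 6
|p − (−69)| = 6·29, so p = 105 or p = −243.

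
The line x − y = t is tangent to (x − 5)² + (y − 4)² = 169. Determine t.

Tangency holds when the distance from the centre (5, 4) to the line equals the radius 13:
|1·5 − 1·4 − t| / √2 = 13
|t − (1)| = 13√2.

t = 1 ± 13√2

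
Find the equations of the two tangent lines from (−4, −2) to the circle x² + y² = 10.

x + 3y = −10 and 3x − y = −10

Write the tangent as mx − y + (−2 − m·(−4)) = 0 and set its distance from the centre to √10:
(4m − (2))² = 10(m² + 1)
3m² − 8m − 3 = 0, so m = −1/3 or m = 3.
With m = −1/3: x + 3y = −10. With m = 3: 3x − y = −10.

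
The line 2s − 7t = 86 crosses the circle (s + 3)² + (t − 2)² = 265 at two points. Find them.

(−6, −14) and (8, −10)

From the line, t = (−86 + 2s)/7. Substituting:
53s² − 106s − 2544 = 0  ⟹  s² − 2s − 48 = 0
s = 8 or s = −6, giving (8, −10) and (−6, −14).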